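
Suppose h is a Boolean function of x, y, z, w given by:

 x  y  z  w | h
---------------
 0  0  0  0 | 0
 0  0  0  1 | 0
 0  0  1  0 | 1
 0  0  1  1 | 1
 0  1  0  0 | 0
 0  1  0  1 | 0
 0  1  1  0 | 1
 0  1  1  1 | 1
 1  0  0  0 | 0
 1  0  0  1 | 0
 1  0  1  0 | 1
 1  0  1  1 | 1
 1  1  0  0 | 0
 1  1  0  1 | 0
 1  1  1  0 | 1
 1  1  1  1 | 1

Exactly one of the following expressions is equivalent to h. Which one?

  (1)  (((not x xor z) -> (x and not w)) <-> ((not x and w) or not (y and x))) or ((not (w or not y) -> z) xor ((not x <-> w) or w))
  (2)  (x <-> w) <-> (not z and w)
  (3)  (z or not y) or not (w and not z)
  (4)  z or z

4

(1) fails at (0,0,0,0): the formula yields 1, h is 0.
(2) fails at (0,0,1,0): the formula yields 0, h is 1.
(3) fails at (0,0,0,0): the formula yields 1, h is 0.
(4) is the remaining candidate, and it agrees with h on all 16 inputs.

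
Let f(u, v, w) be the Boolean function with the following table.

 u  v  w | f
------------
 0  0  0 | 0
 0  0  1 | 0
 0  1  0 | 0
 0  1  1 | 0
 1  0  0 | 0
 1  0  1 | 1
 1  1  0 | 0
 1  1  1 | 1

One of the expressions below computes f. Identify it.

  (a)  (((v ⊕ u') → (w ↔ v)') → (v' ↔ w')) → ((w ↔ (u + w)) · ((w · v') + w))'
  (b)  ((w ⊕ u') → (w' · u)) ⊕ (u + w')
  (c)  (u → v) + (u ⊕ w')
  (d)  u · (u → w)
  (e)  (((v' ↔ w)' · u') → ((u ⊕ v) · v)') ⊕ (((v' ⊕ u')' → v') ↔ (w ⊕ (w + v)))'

(a) disagrees with f on (0,0,0) (formula → 1, table → 0); rule it out.
(b) disagrees with f on (0,0,0) (formula → 1, table → 0); rule it out.
(c) disagrees with f on (0,0,0) (formula → 1, table → 0); rule it out.
(e) disagrees with f on (0,1,0) (formula → 1, table → 0); rule it out.
Only (d) survives; checking it on all 8 rows confirms it matches f.

d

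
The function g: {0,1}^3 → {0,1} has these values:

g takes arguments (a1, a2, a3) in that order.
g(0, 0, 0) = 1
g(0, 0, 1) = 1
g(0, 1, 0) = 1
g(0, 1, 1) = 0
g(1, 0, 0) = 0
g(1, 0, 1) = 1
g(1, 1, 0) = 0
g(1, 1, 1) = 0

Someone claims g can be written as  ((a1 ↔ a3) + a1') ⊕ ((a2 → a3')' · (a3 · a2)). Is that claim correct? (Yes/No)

Evaluate ((a1 ↔ a3) + a1') ⊕ ((a2 → a3')' · (a3 · a2)) on each row and compare to g:
  a1=0, a2=0, a3=0: formula gives 1, g = 1 ✓
  a1=0, a2=0, a3=1: formula gives 1, g = 1 ✓
  a1=0, a2=1, a3=0: formula gives 1, g = 1 ✓
  a1=0, a2=1, a3=1: formula gives 0, g = 0 ✓
  a1=1, a2=0, a3=0: formula gives 0, g = 0 ✓
  …and likewise for the remaining 3 rows.
No disagreement on any input; they are logically equivalent.

Yes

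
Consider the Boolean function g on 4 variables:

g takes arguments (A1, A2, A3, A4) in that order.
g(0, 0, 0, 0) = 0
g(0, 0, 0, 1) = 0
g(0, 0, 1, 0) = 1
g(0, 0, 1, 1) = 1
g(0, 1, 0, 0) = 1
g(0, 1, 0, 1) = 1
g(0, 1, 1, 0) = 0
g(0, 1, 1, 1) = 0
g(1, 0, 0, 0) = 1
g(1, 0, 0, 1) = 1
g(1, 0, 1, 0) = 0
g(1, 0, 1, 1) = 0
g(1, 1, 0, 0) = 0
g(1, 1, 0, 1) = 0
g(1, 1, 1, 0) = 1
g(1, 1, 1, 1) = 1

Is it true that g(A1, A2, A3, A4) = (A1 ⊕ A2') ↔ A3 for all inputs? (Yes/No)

Yes

Evaluate (A1 ⊕ A2') ↔ A3 on each row and compare to g:
  A1=0, A2=0, A3=0, A4=0: formula gives 0, g = 0 ✓
  A1=0, A2=0, A3=0, A4=1: formula gives 0, g = 0 ✓
  A1=0, A2=0, A3=1, A4=0: formula gives 1, g = 1 ✓
  A1=0, A2=0, A3=1, A4=1: formula gives 1, g = 1 ✓
  … (the remaining 12 rows also agree.)
No disagreement on any input; they are logically equivalent.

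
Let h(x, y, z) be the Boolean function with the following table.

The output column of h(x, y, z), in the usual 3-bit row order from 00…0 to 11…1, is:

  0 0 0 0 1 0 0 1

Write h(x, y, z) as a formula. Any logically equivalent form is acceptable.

The 1-rows are (1,0,0), (1,1,1). Each contributes one minterm — x·¬y·¬z; x·y·z — and their disjunction is a sum-of-products form of h.

h(x, y, z) = ((x & ~y) & ~z) | ((x & y) & z)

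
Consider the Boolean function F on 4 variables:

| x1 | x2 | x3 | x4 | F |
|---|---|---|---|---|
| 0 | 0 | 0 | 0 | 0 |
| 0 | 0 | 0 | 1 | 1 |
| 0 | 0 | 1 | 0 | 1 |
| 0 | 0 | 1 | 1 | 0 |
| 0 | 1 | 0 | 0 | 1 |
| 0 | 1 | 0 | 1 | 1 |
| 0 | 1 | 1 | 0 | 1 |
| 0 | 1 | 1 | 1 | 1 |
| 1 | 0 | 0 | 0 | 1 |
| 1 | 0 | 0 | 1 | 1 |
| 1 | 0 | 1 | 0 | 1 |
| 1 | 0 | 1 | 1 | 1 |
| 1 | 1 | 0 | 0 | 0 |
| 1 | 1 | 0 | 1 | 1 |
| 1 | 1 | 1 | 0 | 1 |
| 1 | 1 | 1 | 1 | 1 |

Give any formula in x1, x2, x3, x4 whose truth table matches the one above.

F(x1, x2, x3, x4) = NOT (((((NOT x1 AND NOT x2) AND NOT x3) AND NOT x4) OR (((NOT x1 AND NOT x2) AND x3) AND x4)) OR (((x1 AND x2) AND NOT x3) AND NOT x4))

There are just 3 zero rows: (0,0,0,0), (0,0,1,1), (1,1,0,0). Their minterms are ¬x1·¬x2·¬x3·¬x4, ¬x1·¬x2·x3·x4, x1·x2·¬x3·¬x4; the OR of those covers precisely the 0-outputs, and negating it yields F.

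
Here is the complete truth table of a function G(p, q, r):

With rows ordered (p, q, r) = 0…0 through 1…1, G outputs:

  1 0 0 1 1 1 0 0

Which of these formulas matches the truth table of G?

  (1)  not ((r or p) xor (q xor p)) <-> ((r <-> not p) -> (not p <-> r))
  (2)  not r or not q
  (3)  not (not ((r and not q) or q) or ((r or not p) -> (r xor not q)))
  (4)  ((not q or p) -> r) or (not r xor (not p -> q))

1

(2) disagrees with G on (0,0,1) (formula → 1, table → 0); rule it out.
(3) disagrees with G on (0,0,0) (formula → 0, table → 1); rule it out.
(4) disagrees with G on (0,0,1) (formula → 1, table → 0); rule it out.
Only (1) survives; checking it on all 8 rows confirms it matches G.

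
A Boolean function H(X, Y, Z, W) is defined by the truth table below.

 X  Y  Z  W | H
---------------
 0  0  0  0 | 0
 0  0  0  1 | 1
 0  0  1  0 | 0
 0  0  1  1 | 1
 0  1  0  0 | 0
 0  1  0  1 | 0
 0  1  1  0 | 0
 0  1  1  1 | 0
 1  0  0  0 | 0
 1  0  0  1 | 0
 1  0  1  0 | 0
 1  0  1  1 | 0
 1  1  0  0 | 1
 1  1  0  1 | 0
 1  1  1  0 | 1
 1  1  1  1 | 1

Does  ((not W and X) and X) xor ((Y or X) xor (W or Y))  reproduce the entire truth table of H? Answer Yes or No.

No

Check the formula against H row by row:
  X=0, Y=0, Z=0, W=0: formula gives 0, H = 0 ✓
  X=0, Y=0, Z=0, W=1: formula gives 1, H = 1 ✓
  X=0, Y=0, Z=1, W=0: formula gives 0, H = 0 ✓
  X=0, Y=0, Z=1, W=1: formula gives 1, H = 1 ✓
  …
  X=1, Y=1, Z=1, W=1: formula gives 0, but H = 1 ✗
Row (1,1,1,1) is a counterexample, so the formula is not equivalent to H.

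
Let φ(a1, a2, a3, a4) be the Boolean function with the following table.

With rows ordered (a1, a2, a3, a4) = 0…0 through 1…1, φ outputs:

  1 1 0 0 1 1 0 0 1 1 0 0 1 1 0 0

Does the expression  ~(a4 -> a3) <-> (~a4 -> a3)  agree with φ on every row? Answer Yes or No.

Yes

Evaluate ~(a4 -> a3) <-> (~a4 -> a3) on each row and compare to φ:
  a1=0, a2=0, a3=0, a4=0: formula gives 1, φ = 1 ✓
  a1=0, a2=0, a3=0, a4=1: formula gives 1, φ = 1 ✓
  a1=0, a2=0, a3=1, a4=0: formula gives 0, φ = 0 ✓
  a1=0, a2=0, a3=1, a4=1: formula gives 0, φ = 0 ✓
  …and likewise for the remaining 12 rows.
All 16 rows match — the expression computes φ exactly.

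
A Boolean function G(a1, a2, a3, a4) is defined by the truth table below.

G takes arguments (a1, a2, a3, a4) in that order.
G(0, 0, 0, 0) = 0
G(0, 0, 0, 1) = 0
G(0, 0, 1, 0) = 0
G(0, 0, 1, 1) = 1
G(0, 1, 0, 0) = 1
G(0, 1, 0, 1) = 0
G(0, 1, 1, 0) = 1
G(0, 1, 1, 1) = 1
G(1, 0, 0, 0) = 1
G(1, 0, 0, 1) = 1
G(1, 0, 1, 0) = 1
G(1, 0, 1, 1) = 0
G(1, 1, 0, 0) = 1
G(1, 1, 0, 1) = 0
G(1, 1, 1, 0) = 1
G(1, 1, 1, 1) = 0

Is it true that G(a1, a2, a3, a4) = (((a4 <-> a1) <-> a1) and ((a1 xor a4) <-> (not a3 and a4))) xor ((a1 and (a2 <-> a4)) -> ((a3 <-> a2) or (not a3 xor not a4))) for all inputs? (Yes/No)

No

Check the formula against G row by row:
  a1=0, a2=0, a3=0, a4=0: formula gives 1, but G = 0 ✗
Since they disagree at (0,0,0,0), the expression is not a correct formula for G.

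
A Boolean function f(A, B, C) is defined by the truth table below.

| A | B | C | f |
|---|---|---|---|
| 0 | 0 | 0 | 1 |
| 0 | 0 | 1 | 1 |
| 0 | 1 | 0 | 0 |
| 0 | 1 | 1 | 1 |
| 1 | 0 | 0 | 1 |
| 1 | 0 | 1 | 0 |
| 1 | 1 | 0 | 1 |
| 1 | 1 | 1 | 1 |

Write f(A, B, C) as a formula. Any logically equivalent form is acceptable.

f is 0 on only 2 rows — (0,1,0), (1,0,1). Writing each as a minterm (¬A·B·¬C, A·¬B·C) and OR-ing them characterizes exactly where f=0, so f is the negation of that disjunction.

f(A, B, C) = NOT (((NOT A AND B) AND NOT C) OR ((A AND NOT B) AND C))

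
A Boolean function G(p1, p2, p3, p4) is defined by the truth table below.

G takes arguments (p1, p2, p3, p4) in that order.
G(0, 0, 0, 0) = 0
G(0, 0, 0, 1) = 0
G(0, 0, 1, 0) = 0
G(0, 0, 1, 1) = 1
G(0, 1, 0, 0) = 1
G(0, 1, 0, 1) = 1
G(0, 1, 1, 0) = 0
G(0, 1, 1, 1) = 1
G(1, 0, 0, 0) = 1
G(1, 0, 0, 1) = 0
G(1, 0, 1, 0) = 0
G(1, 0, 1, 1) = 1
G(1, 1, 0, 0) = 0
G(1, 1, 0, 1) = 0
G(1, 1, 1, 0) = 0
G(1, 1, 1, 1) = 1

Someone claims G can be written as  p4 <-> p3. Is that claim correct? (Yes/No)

Test each input against both G and the formula:
  p1=0, p2=0, p3=0, p4=0: formula gives 1, but G = 0 ✗
Since they disagree at (0,0,0,0), the expression is not a correct formula for G.

No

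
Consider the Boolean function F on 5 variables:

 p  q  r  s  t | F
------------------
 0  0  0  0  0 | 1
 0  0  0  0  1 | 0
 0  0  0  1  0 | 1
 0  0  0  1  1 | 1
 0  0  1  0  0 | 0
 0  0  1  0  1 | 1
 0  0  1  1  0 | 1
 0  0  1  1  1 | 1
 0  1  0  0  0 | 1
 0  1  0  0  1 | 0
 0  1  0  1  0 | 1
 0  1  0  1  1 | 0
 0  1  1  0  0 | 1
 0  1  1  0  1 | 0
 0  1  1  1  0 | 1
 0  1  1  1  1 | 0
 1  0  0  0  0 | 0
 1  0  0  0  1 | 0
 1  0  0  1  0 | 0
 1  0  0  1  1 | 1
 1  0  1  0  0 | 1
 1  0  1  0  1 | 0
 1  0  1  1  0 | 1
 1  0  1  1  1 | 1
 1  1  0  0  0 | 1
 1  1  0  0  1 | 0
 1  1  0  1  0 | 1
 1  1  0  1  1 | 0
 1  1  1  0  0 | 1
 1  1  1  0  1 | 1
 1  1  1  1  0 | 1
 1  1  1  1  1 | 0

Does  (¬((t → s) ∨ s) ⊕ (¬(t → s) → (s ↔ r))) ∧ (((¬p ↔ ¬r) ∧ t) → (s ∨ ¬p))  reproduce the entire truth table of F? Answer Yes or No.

No

Test each input against both F and the formula:
  p=0, q=0, r=0, s=0, t=0: formula gives 1, F = 1 ✓
  p=0, q=0, r=0, s=0, t=1: formula gives 0, F = 0 ✓
  p=0, q=0, r=0, s=1, t=0: formula gives 1, F = 1 ✓
  p=0, q=0, r=0, s=1, t=1: formula gives 1, F = 1 ✓
  p=0, q=0, r=1, s=0, t=0: formula gives 1, but F = 0 ✗
A single disagreement suffices: at (0,0,1,0,0) they differ, so the formula does not compute F.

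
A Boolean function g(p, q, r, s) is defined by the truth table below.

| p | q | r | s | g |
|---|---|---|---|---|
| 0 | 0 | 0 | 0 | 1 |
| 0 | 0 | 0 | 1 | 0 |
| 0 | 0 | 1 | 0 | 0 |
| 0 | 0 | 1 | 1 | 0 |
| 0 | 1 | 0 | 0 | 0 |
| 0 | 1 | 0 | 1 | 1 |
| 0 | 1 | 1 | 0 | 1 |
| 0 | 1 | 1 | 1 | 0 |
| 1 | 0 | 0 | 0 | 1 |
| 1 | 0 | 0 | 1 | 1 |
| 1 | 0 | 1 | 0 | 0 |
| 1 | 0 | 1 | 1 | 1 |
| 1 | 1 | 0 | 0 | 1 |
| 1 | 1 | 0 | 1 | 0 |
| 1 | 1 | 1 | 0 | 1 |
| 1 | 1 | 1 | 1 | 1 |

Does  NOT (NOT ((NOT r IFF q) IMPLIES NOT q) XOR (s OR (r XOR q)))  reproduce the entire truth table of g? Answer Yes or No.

No

Test each input against both g and the formula:
  p=0, q=0, r=0, s=0: formula gives 1, g = 1 ✓
  p=0, q=0, r=0, s=1: formula gives 0, g = 0 ✓
  p=0, q=0, r=1, s=0: formula gives 0, g = 0 ✓
  p=0, q=0, r=1, s=1: formula gives 0, g = 0 ✓
  p=0, q=1, r=0, s=0: formula gives 1, but g = 0 ✗
Since they disagree at (0,1,0,0), the expression is not a correct formula for g.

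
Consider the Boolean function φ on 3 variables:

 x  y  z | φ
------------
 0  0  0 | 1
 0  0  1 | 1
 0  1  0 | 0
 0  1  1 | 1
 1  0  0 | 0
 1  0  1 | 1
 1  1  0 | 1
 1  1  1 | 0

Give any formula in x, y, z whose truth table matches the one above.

φ is 0 on only 3 rows — (0,1,0), (1,0,0), (1,1,1). Writing each as a minterm (¬x·y·¬z, x·¬y·¬z, x·y·z) and OR-ing them characterizes exactly where φ=0, so φ is the negation of that disjunction.

φ(x, y, z) = ~((((~x & y) & ~z) | ((x & ~y) & ~z)) | ((x & y) & z))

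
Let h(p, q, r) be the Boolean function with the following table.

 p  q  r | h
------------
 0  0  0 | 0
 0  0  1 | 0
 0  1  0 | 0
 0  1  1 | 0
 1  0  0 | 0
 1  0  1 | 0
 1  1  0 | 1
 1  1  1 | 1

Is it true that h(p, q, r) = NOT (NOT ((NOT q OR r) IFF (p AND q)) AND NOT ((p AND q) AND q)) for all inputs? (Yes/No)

Test each input against both h and the formula:
  p=0, q=0, r=0: formula gives 0, h = 0 ✓
  p=0, q=0, r=1: formula gives 0, h = 0 ✓
  p=0, q=1, r=0: formula gives 1, but h = 0 ✗
A single disagreement suffices: at (0,1,0) they differ, so the formula does not compute h.

No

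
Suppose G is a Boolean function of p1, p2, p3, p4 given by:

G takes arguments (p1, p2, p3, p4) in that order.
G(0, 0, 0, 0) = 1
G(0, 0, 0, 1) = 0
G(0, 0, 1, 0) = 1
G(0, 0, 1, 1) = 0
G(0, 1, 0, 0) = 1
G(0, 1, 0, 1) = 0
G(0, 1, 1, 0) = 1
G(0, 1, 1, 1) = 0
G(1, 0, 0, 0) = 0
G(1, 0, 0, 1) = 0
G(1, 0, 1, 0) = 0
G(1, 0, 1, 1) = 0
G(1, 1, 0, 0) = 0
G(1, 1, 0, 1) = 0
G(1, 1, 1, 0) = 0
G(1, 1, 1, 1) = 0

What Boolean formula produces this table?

Collect the rows where G=1 — (0,0,0,0), (0,0,1,0), (0,1,0,0), (0,1,1,0) — and write one minterm per row: ¬p1·¬p2·¬p3·¬p4, ¬p1·¬p2·p3·¬p4, ¬p1·p2·¬p3·¬p4, ¬p1·p2·p3·¬p4. Their union (logical OR) reproduces the table exactly.

G(p1, p2, p3, p4) = (((((¬p1 ∧ ¬p2) ∧ ¬p3) ∧ ¬p4) ∨ (((¬p1 ∧ ¬p2) ∧ p3) ∧ ¬p4)) ∨ (((¬p1 ∧ p2) ∧ ¬p3) ∧ ¬p4)) ∨ (((¬p1 ∧ p2) ∧ p3) ∧ ¬p4)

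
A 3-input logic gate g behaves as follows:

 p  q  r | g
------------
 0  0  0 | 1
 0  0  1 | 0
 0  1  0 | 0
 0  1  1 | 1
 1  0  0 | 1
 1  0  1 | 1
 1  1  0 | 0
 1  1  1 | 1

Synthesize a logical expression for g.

g is 0 on only 3 rows — (0,0,1), (0,1,0), (1,1,0). Writing each as a minterm (¬p·¬q·r, ¬p·q·¬r, p·q·¬r) and OR-ing them characterizes exactly where g=0, so g is the negation of that disjunction.

g(p, q, r) = ((((p' · q') · r) + ((p' · q) · r')) + ((p · q) · r'))'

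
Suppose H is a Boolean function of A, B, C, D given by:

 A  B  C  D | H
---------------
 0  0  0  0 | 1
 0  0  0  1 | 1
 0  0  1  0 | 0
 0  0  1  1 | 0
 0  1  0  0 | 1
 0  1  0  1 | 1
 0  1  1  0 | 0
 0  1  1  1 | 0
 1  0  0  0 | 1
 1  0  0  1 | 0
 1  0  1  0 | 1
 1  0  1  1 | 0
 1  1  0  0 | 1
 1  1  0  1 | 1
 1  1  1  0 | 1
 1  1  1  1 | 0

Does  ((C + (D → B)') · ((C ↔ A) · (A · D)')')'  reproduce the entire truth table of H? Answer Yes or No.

Yes

Evaluate ((C + (D → B)') · ((C ↔ A) · (A · D)')')' on each row and compare to H:
  A=0, B=0, C=0, D=0: formula gives 1, H = 1 ✓
  A=0, B=0, C=0, D=1: formula gives 1, H = 1 ✓
  A=0, B=0, C=1, D=0: formula gives 0, H = 0 ✓
  A=0, B=0, C=1, D=1: formula gives 0, H = 0 ✓
  …and likewise for the remaining 12 rows.
No disagreement on any input; they are logically equivalent.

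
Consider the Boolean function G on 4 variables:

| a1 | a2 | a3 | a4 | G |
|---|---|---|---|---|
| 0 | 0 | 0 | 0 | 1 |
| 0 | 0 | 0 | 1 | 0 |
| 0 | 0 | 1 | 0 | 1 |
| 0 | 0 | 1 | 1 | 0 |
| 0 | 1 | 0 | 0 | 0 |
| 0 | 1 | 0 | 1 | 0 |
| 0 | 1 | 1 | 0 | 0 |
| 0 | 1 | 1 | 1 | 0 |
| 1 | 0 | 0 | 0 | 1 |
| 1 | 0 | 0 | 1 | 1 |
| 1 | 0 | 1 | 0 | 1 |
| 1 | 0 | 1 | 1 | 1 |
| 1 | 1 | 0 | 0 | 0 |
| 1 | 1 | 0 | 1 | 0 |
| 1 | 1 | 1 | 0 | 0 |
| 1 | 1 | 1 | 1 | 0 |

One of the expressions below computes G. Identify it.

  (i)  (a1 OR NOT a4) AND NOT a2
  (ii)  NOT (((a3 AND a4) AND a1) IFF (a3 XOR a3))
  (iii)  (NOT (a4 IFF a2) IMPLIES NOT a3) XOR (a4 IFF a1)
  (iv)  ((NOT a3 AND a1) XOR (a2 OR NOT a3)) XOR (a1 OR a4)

(ii) fails at (0,0,0,0): the formula yields 0, G is 1.
(iii) fails at (0,0,0,0): the formula yields 0, G is 1.
(iv) fails at (0,0,1,0): the formula yields 0, G is 1.
(i) is the remaining candidate, and it agrees with G on all 16 inputs.

i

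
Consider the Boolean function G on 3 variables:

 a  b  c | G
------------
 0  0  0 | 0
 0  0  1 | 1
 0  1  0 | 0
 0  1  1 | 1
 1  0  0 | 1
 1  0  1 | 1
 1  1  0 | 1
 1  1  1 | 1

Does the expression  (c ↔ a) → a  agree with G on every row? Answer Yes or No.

Yes

Evaluate (c ↔ a) → a on each row and compare to G:
  a=0, b=0, c=0: formula gives 0, G = 0 ✓
  a=0, b=0, c=1: formula gives 1, G = 1 ✓
  a=0, b=1, c=0: formula gives 0, G = 0 ✓
  a=0, b=1, c=1: formula gives 1, G = 1 ✓
  a=1, b=0, c=0: formula gives 1, G = 1 ✓
  … (the remaining 3 rows also agree.)
Every row agrees, so the formula is equivalent.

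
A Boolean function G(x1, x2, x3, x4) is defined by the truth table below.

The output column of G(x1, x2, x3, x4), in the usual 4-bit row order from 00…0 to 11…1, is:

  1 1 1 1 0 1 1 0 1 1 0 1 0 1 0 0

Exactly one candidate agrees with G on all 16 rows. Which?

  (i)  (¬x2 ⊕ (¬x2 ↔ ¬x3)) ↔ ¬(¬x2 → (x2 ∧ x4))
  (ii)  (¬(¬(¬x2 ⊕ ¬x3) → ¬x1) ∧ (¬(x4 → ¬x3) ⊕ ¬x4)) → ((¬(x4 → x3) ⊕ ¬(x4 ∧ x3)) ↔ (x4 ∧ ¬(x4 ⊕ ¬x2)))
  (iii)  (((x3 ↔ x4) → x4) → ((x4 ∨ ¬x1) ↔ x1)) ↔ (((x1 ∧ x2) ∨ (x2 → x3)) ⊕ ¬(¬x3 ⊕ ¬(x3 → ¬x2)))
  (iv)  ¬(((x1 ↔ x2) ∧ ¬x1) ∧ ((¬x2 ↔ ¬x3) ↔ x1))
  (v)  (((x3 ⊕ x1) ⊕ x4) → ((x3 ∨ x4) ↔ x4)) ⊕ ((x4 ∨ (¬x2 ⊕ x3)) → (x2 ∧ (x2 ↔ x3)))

(i): at (0,0,0,0) it gives 0, but G = 1 — eliminated.
(ii): at (0,1,0,0) it gives 1, but G = 0 — eliminated.
(iii): at (0,0,0,1) it gives 0, but G = 1 — eliminated.
(iv): at (0,0,1,0) it gives 0, but G = 1 — eliminated.
That leaves (v). Evaluating it on every row reproduces the table of G exactly.

v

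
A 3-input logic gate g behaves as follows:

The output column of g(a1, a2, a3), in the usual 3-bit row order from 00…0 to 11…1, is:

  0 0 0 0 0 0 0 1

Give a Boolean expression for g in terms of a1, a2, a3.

The output is 1 only when every input is 1 — the AND of all inputs.

g(a1, a2, a3) = (a1 and a2) and a3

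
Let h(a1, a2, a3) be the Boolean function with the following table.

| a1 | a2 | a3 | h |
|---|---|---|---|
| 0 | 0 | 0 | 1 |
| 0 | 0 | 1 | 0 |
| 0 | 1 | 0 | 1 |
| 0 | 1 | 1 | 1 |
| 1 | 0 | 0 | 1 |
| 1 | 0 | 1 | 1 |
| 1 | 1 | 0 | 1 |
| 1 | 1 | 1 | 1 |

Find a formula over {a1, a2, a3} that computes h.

h is 0 on exactly one input, (0,0,1), whose minterm is ¬a1·¬a2·a3. So h is the negation of that single conjunction.

h(a1, a2, a3) = ((a1' · a2') · a3)'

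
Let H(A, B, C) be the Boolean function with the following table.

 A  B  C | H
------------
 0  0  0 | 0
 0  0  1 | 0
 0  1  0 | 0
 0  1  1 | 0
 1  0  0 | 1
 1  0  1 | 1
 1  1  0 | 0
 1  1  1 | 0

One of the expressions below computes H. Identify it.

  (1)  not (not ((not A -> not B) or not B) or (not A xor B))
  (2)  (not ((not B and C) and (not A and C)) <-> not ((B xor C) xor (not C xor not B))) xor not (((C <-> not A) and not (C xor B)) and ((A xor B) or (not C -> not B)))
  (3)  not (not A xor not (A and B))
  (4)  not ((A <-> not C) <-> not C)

1

(2) fails at (0,0,1): the formula yields 1, H is 0.
(3) fails at (0,0,0): the formula yields 1, H is 0.
(4) fails at (0,0,0): the formula yields 1, H is 0.
Only (1) survives; checking it on all 8 rows confirms it matches H.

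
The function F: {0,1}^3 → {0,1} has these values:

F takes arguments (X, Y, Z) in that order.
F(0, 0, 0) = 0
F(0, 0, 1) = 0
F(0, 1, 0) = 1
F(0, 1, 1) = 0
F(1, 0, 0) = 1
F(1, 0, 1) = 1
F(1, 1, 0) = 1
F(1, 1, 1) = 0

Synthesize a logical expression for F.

Collect the rows where F=1 — (0,1,0), (1,0,0), (1,0,1), (1,1,0) — and write one minterm per row: ¬X·Y·¬Z, X·¬Y·¬Z, X·¬Y·Z, X·Y·¬Z. Their union (logical OR) reproduces the table exactly.

F(X, Y, Z) = ((((~X & Y) & ~Z) | ((X & ~Y) & ~Z)) | ((X & ~Y) & Z)) | ((X & Y) & ~Z)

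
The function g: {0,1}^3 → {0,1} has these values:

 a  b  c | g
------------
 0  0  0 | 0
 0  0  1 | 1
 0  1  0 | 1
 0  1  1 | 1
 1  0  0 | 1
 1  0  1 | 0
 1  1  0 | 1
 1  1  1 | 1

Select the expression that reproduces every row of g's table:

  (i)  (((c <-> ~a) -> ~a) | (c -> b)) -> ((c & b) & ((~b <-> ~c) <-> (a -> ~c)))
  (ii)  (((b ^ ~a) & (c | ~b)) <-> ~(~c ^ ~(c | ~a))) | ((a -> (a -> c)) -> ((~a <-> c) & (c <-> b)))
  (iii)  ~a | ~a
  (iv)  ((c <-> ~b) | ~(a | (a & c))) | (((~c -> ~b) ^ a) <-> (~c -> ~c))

(i) disagrees with g on (0,0,1) (formula → 0, table → 1); rule it out.
(iii) disagrees with g on (0,0,0) (formula → 1, table → 0); rule it out.
(iv) disagrees with g on (0,0,0) (formula → 1, table → 0); rule it out.
(ii) is the remaining candidate, and it agrees with g on all 8 inputs.

ii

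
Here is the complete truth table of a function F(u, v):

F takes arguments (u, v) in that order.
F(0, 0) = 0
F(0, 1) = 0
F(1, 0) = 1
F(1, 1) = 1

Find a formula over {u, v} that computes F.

F(u, v) = u

The output simply equals u.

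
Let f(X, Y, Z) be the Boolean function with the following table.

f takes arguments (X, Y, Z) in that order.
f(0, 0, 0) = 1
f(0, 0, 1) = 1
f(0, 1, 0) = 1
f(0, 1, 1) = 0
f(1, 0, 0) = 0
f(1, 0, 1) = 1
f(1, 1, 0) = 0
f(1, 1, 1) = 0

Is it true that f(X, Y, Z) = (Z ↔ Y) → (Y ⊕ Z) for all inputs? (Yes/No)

No

Evaluate (Z ↔ Y) → (Y ⊕ Z) on each row and compare to f:
  X=0, Y=0, Z=0: formula gives 0, but f = 1 ✗
Since they disagree at (0,0,0), the expression is not a correct formula for f.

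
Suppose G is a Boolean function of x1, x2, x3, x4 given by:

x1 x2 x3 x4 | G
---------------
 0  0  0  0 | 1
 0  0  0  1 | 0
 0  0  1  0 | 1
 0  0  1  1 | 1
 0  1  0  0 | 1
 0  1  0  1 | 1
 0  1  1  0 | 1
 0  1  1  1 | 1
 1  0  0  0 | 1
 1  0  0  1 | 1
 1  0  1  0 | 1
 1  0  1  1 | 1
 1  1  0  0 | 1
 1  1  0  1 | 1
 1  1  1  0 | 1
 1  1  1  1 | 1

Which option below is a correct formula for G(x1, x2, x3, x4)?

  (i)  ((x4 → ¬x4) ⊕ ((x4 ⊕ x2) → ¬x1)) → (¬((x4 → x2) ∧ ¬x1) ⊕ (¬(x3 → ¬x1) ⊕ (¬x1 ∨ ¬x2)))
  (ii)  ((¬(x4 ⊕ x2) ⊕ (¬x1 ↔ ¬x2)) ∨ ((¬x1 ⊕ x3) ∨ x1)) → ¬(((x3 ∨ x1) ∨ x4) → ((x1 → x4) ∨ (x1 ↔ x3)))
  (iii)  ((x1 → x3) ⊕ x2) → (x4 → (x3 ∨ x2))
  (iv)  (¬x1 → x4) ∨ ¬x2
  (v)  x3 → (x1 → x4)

(i) disagrees with G on (0,0,1,1) (formula → 0, table → 1); rule it out.
(ii) disagrees with G on (0,0,0,0) (formula → 0, table → 1); rule it out.
(iv) disagrees with G on (0,0,0,1) (formula → 1, table → 0); rule it out.
(v) disagrees with G on (0,0,0,1) (formula → 1, table → 0); rule it out.
(iii) is the remaining candidate, and it agrees with G on all 16 inputs.

iii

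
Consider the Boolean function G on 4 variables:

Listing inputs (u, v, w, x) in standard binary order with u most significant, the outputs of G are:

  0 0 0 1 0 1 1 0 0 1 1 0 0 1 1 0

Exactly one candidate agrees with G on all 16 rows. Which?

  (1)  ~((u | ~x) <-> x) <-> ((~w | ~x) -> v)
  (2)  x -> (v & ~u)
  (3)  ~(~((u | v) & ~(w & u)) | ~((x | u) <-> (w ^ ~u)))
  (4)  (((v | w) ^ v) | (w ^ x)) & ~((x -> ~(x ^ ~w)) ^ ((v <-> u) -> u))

4

(1) disagrees with G on (0,1,0,0) (formula → 1, table → 0); rule it out.
(2) disagrees with G on (0,0,0,0) (formula → 1, table → 0); rule it out.
(3) disagrees with G on (0,0,1,1) (formula → 0, table → 1); rule it out.
That leaves (4). Evaluating it on every row reproduces the table of G exactly.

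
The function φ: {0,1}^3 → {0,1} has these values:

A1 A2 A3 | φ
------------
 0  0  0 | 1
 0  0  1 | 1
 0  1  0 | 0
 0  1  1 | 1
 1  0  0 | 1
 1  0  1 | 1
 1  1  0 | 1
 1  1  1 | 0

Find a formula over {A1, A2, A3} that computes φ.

The 0-rows are (0,1,0), (1,1,1). Take each as a conjunction (¬A1·A2·¬A3, A1·A2·A3), form their disjunction, and complement — that gives a formula that is 1 everywhere φ is.

φ(A1, A2, A3) = ¬(((¬A1 ∧ A2) ∧ ¬A3) ∨ ((A1 ∧ A2) ∧ A3))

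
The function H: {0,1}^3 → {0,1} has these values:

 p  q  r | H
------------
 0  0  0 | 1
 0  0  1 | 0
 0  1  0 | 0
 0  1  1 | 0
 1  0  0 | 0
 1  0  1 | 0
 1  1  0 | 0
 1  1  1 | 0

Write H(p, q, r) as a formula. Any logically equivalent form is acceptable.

The output is 1 only when every input is 0 — NOR of all inputs.

H(p, q, r) = ((p + q) + r)'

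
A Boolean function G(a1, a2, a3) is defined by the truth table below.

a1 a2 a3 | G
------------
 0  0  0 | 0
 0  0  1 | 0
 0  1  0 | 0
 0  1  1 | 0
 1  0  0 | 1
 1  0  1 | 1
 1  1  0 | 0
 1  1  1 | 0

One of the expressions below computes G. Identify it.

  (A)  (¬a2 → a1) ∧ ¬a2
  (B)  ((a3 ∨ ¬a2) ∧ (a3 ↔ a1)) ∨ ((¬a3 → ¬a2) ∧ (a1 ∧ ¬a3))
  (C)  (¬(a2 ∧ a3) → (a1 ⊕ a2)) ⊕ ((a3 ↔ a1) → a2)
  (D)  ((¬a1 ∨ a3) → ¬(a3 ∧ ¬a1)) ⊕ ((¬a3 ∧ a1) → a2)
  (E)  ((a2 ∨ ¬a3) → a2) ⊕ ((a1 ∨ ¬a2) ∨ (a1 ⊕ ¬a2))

(B) fails at (0,0,0): the formula yields 1, G is 0.
(C) fails at (0,0,1): the formula yields 1, G is 0.
(D) fails at (0,0,1): the formula yields 1, G is 0.
(E) fails at (0,0,0): the formula yields 1, G is 0.
Only (A) survives; checking it on all 8 rows confirms it matches G.

A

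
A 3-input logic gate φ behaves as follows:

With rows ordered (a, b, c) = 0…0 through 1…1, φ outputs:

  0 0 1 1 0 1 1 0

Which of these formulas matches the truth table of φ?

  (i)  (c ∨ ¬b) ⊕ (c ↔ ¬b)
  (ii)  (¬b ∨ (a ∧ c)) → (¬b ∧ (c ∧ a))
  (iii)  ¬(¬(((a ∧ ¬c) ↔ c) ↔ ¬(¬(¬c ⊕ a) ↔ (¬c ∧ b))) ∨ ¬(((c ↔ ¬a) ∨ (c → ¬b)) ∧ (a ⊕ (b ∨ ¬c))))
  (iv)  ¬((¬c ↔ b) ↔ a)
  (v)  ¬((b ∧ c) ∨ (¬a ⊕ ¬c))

ii

(i) disagrees with φ on (0,0,0) (formula → 1, table → 0); rule it out.
(iii) disagrees with φ on (0,1,1) (formula → 0, table → 1); rule it out.
(iv) disagrees with φ on (0,0,1) (formula → 1, table → 0); rule it out.
(v) disagrees with φ on (0,0,0) (formula → 1, table → 0); rule it out.
(ii) is the remaining candidate, and it agrees with φ on all 8 inputs.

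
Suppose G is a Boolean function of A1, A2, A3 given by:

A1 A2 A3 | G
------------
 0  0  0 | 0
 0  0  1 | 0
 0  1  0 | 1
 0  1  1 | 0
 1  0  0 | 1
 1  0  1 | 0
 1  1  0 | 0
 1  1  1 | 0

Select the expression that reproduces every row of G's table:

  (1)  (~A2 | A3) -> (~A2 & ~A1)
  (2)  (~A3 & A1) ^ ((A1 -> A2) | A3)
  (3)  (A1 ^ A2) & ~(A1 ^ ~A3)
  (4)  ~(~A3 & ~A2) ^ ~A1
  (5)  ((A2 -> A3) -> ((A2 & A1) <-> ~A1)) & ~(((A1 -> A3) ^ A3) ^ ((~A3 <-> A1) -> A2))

5

(1) fails at (0,0,0): the formula yields 1, G is 0.
(2) fails at (0,0,0): the formula yields 1, G is 0.
(3) fails at (0,1,0): the formula yields 0, G is 1.
(4) fails at (0,0,0): the formula yields 1, G is 0.
(5) is the remaining candidate, and it agrees with G on all 8 inputs.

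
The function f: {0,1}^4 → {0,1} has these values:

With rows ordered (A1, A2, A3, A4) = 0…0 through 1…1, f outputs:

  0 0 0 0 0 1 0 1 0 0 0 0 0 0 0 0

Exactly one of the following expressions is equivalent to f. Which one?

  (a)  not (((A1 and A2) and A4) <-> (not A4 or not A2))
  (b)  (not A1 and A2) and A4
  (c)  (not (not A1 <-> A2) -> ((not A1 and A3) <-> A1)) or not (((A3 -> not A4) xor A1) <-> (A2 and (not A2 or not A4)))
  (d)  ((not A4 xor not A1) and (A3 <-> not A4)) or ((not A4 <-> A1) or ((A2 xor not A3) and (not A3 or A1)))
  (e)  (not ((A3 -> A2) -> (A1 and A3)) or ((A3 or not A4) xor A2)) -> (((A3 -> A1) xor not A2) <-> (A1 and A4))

(a) fails at (0,0,0,0): the formula yields 1, f is 0.
(c) fails at (0,0,0,0): the formula yields 1, f is 0.
(d) fails at (0,0,0,0): the formula yields 1, f is 0.
(e) fails at (0,0,0,0): the formula yields 1, f is 0.
That leaves (b). Evaluating it on every row reproduces the table of f exactly.

b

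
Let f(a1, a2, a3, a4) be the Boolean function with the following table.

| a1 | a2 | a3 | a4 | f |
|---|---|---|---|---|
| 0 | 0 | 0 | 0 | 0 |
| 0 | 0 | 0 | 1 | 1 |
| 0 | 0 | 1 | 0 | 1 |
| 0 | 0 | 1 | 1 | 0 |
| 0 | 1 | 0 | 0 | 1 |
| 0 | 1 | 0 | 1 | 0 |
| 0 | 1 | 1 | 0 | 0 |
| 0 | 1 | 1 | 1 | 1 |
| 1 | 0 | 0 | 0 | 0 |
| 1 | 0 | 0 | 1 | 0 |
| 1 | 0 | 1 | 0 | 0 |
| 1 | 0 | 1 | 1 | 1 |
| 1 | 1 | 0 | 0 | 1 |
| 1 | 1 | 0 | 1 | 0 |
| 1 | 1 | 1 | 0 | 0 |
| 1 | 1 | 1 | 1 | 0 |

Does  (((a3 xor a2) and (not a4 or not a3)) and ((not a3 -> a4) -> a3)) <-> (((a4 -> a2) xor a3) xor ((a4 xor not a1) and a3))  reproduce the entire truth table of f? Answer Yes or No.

No

Test each input against both f and the formula:
  a1=0, a2=0, a3=0, a4=0: formula gives 0, f = 0 ✓
  a1=0, a2=0, a3=0, a4=1: formula gives 1, f = 1 ✓
  a1=0, a2=0, a3=1, a4=0: formula gives 1, f = 1 ✓
  a1=0, a2=0, a3=1, a4=1: formula gives 0, f = 0 ✓
  …
  a1=1, a2=0, a3=0, a4=1: formula gives 1, but f = 0 ✗
Row (1,0,0,1) is a counterexample, so the formula is not equivalent to f.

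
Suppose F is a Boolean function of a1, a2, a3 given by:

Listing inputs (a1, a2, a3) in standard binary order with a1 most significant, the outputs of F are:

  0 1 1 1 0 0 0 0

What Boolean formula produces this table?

Collect the rows where F=1 — (0,0,1), (0,1,0), (0,1,1) — and write one minterm per row: ¬a1·¬a2·a3, ¬a1·a2·¬a3, ¬a1·a2·a3. Their union (logical OR) reproduces the table exactly.

F(a1, a2, a3) = (((not a1 and not a2) and a3) or ((not a1 and a2) and not a3)) or ((not a1 and a2) and a3)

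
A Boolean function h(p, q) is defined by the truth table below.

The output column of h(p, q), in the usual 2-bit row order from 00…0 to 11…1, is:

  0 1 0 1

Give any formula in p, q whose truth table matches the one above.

The output simply equals q.

h(p, q) = q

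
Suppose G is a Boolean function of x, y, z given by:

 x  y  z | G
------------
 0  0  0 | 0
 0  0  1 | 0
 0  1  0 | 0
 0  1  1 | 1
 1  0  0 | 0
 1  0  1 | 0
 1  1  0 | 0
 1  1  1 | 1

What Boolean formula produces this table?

G(x, y, z) = ((¬x ∧ y) ∧ z) ∨ ((x ∧ y) ∧ z)

G=1 on 2 inputs: (0,1,1), (1,1,1). Reading each as a conjunction of literals (¬x·y·z, x·y·z) and taking the OR gives the canonical DNF.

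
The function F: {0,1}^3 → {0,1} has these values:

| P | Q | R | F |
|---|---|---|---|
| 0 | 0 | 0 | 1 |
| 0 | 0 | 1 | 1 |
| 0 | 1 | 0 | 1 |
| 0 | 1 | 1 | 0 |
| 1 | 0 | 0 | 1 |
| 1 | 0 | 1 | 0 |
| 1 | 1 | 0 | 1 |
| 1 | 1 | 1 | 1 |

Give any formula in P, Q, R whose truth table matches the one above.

F(P, Q, R) = not (((not P and Q) and R) or ((P and not Q) and R))

The 0-rows are (0,1,1), (1,0,1). Take each as a conjunction (¬P·Q·R, P·¬Q·R), form their disjunction, and complement — that gives a formula that is 1 everywhere F is.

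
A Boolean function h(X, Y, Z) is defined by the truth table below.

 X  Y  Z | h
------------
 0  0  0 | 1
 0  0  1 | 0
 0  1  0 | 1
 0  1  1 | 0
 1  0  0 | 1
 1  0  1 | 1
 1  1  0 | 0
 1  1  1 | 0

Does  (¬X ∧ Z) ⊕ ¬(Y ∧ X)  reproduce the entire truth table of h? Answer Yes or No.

Yes

Evaluate (¬X ∧ Z) ⊕ ¬(Y ∧ X) on each row and compare to h:
  X=0, Y=0, Z=0: formula gives 1, h = 1 ✓
  X=0, Y=0, Z=1: formula gives 0, h = 0 ✓
  X=0, Y=1, Z=0: formula gives 1, h = 1 ✓
  X=0, Y=1, Z=1: formula gives 0, h = 0 ✓
  X=1, Y=0, Z=0: formula gives 1, h = 1 ✓
  … (the remaining 3 rows also agree.)
Every row agrees, so the formula is equivalent.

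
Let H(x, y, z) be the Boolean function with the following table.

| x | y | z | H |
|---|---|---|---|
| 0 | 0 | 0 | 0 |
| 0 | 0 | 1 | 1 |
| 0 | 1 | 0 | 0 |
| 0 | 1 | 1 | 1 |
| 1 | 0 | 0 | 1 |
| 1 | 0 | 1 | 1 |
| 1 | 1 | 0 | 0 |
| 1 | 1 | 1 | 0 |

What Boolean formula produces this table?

Collect the rows where H=1 — (0,0,1), (0,1,1), (1,0,0), (1,0,1) — and write one minterm per row: ¬x·¬y·z, ¬x·y·z, x·¬y·¬z, x·¬y·z. Their union (logical OR) reproduces the table exactly.

H(x, y, z) = ((((not x and not y) and z) or ((not x and y) and z)) or ((x and not y) and not z)) or ((x and not y) and z)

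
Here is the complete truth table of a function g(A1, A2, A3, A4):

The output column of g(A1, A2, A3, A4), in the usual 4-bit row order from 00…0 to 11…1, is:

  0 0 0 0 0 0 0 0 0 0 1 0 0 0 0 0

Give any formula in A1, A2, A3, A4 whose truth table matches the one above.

Only row (1,0,1,0) gives 1. That row's minterm A1·¬A2·A3·¬A4 is g directly.

g(A1, A2, A3, A4) = ((A1 · A2') · A3) · A4'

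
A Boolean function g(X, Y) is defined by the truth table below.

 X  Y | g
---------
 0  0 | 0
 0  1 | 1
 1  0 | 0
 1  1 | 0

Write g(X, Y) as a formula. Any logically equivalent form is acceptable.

g(X, Y) = not X and Y

1 only at (0,1): NOT X AND Y.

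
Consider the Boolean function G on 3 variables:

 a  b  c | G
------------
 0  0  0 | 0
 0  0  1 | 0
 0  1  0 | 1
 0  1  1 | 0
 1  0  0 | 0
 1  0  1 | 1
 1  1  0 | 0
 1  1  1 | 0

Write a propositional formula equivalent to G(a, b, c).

G(a, b, c) = ((¬a ∧ b) ∧ ¬c) ∨ ((a ∧ ¬b) ∧ c)

G=1 on 2 inputs: (0,1,0), (1,0,1). Reading each as a conjunction of literals (¬a·b·¬c, a·¬b·c) and taking the OR gives the canonical DNF.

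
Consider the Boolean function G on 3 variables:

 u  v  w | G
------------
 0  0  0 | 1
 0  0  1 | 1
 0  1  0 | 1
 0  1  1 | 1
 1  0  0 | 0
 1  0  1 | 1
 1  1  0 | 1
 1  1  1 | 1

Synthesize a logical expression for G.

G is 0 on exactly one input, (1,0,0), whose minterm is u·¬v·¬w. So G is the negation of that single conjunction.

G(u, v, w) = ((u · v') · w')'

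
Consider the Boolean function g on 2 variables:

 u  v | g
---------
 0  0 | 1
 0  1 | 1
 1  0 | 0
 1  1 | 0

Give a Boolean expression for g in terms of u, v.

g(u, v) = u'

The output is the negation of u.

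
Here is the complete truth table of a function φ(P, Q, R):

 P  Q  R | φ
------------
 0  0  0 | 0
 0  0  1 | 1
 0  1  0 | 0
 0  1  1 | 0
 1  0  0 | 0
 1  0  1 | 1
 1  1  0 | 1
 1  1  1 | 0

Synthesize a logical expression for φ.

φ(P, Q, R) = (((~P & ~Q) & R) | ((P & ~Q) & R)) | ((P & Q) & ~R)

φ=1 on 3 inputs: (0,0,1), (1,0,1), (1,1,0). Reading each as a conjunction of literals (¬P·¬Q·R, P·¬Q·R, P·Q·¬R) and taking the OR gives the canonical DNF.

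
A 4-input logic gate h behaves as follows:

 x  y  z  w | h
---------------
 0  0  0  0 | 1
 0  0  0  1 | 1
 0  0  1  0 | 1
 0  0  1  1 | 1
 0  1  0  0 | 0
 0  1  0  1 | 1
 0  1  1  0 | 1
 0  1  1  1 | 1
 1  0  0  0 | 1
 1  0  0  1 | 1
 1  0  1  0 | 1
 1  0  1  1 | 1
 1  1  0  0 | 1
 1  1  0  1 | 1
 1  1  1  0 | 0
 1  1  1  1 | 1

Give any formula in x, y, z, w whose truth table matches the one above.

h(x, y, z, w) = ((((x' · y) · z') · w') + (((x · y) · z) · w'))'

There are just 2 zero rows: (0,1,0,0), (1,1,1,0). Their minterms are ¬x·y·¬z·¬w, x·y·z·¬w; the OR of those covers precisely the 0-outputs, and negating it yields h.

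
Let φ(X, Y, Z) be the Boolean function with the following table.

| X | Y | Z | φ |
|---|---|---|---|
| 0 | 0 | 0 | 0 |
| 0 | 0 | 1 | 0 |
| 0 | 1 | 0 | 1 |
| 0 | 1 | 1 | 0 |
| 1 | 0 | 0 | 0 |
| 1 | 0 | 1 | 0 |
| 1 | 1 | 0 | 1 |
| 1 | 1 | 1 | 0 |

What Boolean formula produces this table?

φ(X, Y, Z) = ((not X and Y) and not Z) or ((X and Y) and not Z)

φ=1 on 2 inputs: (0,1,0), (1,1,0). Reading each as a conjunction of literals (¬X·Y·¬Z, X·Y·¬Z) and taking the OR gives the canonical DNF.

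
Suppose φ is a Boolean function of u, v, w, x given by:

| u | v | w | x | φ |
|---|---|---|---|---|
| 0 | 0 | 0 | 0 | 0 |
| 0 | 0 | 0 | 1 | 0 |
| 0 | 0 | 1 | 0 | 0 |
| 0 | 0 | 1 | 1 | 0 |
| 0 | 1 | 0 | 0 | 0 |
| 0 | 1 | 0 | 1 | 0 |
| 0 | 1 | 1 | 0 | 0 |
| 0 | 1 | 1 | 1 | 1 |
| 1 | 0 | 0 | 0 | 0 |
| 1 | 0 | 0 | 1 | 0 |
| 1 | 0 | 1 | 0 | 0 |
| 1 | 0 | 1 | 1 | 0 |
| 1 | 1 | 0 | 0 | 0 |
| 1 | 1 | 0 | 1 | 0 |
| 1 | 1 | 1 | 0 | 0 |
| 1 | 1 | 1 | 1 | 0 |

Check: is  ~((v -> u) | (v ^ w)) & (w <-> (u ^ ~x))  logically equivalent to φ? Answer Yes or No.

No

Evaluate ~((v -> u) | (v ^ w)) & (w <-> (u ^ ~x)) on each row and compare to φ:
  u=0, v=0, w=0, x=0: formula gives 0, φ = 0 ✓
  u=0, v=0, w=0, x=1: formula gives 0, φ = 0 ✓
  u=0, v=0, w=1, x=0: formula gives 0, φ = 0 ✓
  u=0, v=0, w=1, x=1: formula gives 0, φ = 0 ✓
  …
  u=0, v=1, w=1, x=0: formula gives 1, but φ = 0 ✗
A single disagreement suffices: at (0,1,1,0) they differ, so the formula does not compute φ.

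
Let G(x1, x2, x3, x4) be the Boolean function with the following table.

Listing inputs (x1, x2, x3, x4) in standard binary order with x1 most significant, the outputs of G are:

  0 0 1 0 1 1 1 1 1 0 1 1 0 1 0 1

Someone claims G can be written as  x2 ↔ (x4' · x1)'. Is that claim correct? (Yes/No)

No

Test each input against both G and the formula:
  x1=0, x2=0, x3=0, x4=0: formula gives 0, G = 0 ✓
  x1=0, x2=0, x3=0, x4=1: formula gives 0, G = 0 ✓
  x1=0, x2=0, x3=1, x4=0: formula gives 0, but G = 1 ✗
Row (0,0,1,0) is a counterexample, so the formula is not equivalent to G.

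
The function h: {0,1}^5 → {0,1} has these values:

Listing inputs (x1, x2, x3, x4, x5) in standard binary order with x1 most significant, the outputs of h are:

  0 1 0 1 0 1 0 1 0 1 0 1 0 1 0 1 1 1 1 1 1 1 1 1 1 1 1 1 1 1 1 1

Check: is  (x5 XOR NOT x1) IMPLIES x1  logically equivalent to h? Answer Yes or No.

Yes

Test each input against both h and the formula:
  x1=0, x2=0, x3=0, x4=0, x5=0: formula gives 0, h = 0 ✓
  x1=0, x2=0, x3=0, x4=0, x5=1: formula gives 1, h = 1 ✓
  x1=0, x2=0, x3=0, x4=1, x5=0: formula gives 0, h = 0 ✓
  x1=0, x2=0, x3=0, x4=1, x5=1: formula gives 1, h = 1 ✓
  …and likewise for the remaining 28 rows.
Every row agrees, so the formula is equivalent.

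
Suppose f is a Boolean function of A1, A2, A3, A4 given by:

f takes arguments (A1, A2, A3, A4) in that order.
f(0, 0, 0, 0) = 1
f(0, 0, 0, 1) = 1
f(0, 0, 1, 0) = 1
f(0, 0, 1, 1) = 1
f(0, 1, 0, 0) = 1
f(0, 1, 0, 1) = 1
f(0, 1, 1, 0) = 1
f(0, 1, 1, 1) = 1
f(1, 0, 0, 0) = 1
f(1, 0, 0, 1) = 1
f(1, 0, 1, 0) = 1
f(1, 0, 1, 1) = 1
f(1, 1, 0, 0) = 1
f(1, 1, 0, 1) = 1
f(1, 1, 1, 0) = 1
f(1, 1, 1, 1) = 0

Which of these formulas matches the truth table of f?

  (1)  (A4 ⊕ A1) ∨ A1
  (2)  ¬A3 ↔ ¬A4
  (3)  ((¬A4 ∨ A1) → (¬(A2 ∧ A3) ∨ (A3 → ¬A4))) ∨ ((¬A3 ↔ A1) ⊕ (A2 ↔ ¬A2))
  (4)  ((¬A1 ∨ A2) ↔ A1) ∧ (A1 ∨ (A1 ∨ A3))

(1) disagrees with f on (0,0,0,0) (formula → 0, table → 1); rule it out.
(2) disagrees with f on (0,0,0,1) (formula → 0, table → 1); rule it out.
(4) disagrees with f on (0,0,0,0) (formula → 0, table → 1); rule it out.
(3) is the remaining candidate, and it agrees with f on all 16 inputs.

3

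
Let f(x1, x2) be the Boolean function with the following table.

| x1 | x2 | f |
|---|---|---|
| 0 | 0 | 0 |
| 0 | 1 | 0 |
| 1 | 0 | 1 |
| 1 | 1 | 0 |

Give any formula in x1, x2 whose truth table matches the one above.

1 only at (1,0): x1 AND NOT x2.

f(x1, x2) = x1 & ~x2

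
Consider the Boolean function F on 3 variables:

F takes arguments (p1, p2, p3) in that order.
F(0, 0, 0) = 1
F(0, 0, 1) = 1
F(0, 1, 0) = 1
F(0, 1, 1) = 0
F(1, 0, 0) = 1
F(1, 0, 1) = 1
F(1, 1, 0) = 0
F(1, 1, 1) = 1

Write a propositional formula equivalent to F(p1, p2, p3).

The 0-rows are (0,1,1), (1,1,0). Take each as a conjunction (¬p1·p2·p3, p1·p2·¬p3), form their disjunction, and complement — that gives a formula that is 1 everywhere F is.

F(p1, p2, p3) = NOT (((NOT p1 AND p2) AND p3) OR ((p1 AND p2) AND NOT p3))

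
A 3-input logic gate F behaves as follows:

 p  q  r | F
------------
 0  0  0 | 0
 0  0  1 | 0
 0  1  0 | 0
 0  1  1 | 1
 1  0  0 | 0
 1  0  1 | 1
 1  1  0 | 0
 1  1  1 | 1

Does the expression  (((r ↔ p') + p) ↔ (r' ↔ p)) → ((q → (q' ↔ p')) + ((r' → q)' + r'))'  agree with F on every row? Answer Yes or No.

Yes

Check the formula against F row by row:
  p=0, q=0, r=0: formula gives 0, F = 0 ✓
  p=0, q=0, r=1: formula gives 0, F = 0 ✓
  p=0, q=1, r=0: formula gives 0, F = 0 ✓
  p=0, q=1, r=1: formula gives 1, F = 1 ✓
  p=1, q=0, r=0: formula gives 0, F = 0 ✓
  … (the remaining 3 rows also agree.)
All 8 rows match — the expression computes F exactly.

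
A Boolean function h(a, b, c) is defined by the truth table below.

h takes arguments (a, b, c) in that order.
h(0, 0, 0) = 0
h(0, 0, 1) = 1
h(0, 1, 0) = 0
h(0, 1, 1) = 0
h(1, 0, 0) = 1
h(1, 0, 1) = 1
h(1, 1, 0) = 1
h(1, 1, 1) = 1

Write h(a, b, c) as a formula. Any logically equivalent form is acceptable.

The 0-rows are (0,0,0), (0,1,0), (0,1,1). Take each as a conjunction (¬a·¬b·¬c, ¬a·b·¬c, ¬a·b·c), form their disjunction, and complement — that gives a formula that is 1 everywhere h is.

h(a, b, c) = NOT ((((NOT a AND NOT b) AND NOT c) OR ((NOT a AND b) AND NOT c)) OR ((NOT a AND b) AND c))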